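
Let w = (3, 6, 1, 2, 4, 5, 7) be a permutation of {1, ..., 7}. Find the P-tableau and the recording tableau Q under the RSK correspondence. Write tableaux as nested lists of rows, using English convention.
P = [[1, 2, 4, 5, 7], [3, 6]], Q = [[1, 2, 5, 6, 7], [3, 4]]

Insert each entry of the permutation into P by Schensted row insertion, recording in Q the position of each new cell.

Insert 3: appended to row 1. P = [[3]].
Insert 6: appended to row 1. P = [[3, 6]].
Insert 1: 1 bumps 3 from row 1; 3 starts row 2. P = [[1, 6], [3]].
Insert 2: 2 bumps 6 from row 1; 6 appends to row 2. P = [[1, 2], [3, 6]].
Insert 4: appended to row 1. P = [[1, 2, 4], [3, 6]].
Insert 5: appended to row 1. P = [[1, 2, 4, 5], [3, 6]].
Insert 7: appended to row 1. P = [[1, 2, 4, 5, 7], [3, 6]].

So P = [[1, 2, 4, 5, 7], [3, 6]], Q = [[1, 2, 5, 6, 7], [3, 4]].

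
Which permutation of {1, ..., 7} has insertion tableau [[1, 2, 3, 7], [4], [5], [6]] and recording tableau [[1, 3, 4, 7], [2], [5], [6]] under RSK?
6 1 2 5 4 3 7

Reverse the RSK construction: for i from n down to 1, find the cell of Q containing i, remove the entry at that cell from P, and reverse-bump it up through P; the value ejected from row 1 is w(i).

Step i=7: Q has 7 at row 1, column 4; remove that cell from P, ejecting 7. So w(7) = 7. P is now [[1, 2, 3], [4], [5], [6]].
Step i=6: Q has 6 at row 4, column 1; remove 6 from row 4 of P and reverse-bump: 6 enters row 3 and ejects 5; 5 enters row 2 and ejects 4; 4 enters row 1 and ejects 3. So w(6) = 3. P is now [[1, 2, 4], [5], [6]].
Step i=5: Q has 5 at row 3, column 1; remove 6 from row 3 of P and reverse-bump: 6 enters row 2 and ejects 5; 5 enters row 1 and ejects 4. So w(5) = 4. P is now [[1, 2, 5], [6]].
Step i=4: Q has 4 at row 1, column 3; remove that cell from P, ejecting 5. So w(4) = 5. P is now [[1, 2], [6]].
Step i=3: Q has 3 at row 1, column 2; remove that cell from P, ejecting 2. So w(3) = 2. P is now [[1], [6]].
Step i=2: Q has 2 at row 2, column 1; remove 6 from row 2 of P and reverse-bump: 6 enters row 1 and ejects 1. So w(2) = 1. P is now [[6]].
Step i=1: Q has 1 at row 1, column 1; remove that cell from P, ejecting 6. So w(1) = 6. P is now [].

So w = 6 1 2 5 4 3 7.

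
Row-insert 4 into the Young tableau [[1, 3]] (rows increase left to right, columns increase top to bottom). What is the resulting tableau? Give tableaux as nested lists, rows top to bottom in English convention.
[[1, 3, 4]]

4 is larger than every entry of row 1, so it is appended to row 1. The new tableau is [[1, 3, 4]].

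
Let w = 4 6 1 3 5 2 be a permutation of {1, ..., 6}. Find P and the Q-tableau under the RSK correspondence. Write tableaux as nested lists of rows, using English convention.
P = [[1, 2, 5], [3, 6], [4]], Q = [[1, 2, 5], [3, 4], [6]]

Insert each entry of the permutation into P by Schensted row insertion, recording in Q the position of each new cell.

Insert 4: appended to row 1. P = [[4]].
Insert 6: appended to row 1. P = [[4, 6]].
Insert 1: 1 bumps 4 from row 1; 4 starts row 2. P = [[1, 6], [4]].
Insert 3: 3 bumps 6 from row 1; 6 appends to row 2. P = [[1, 3], [4, 6]].
Insert 5: appended to row 1. P = [[1, 3, 5], [4, 6]].
Insert 2: 2 bumps 3 from row 1; 3 bumps 4 from row 2; 4 starts row 3. P = [[1, 2, 5], [3, 6], [4]].

So P = [[1, 2, 5], [3, 6], [4]], Q = [[1, 2, 5], [3, 4], [6]].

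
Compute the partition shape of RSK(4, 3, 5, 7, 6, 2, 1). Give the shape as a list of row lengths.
[3, 2, 1, 1]

Row-insert each entry into an empty tableau.

After inserting 4: P = [[4]].
After inserting 3: P = [[3], [4]].
After inserting 5: P = [[3, 5], [4]].
After inserting 7: P = [[3, 5, 7], [4]].
After inserting 6: P = [[3, 5, 6], [4, 7]].
After inserting 2: P = [[2, 5, 6], [3, 7], [4]].
After inserting 1: P = [[1, 5, 6], [2, 7], [3], [4]].

The final insertion tableau P = [[1, 5, 6], [2, 7], [3], [4]] has shape [3, 2, 1, 1].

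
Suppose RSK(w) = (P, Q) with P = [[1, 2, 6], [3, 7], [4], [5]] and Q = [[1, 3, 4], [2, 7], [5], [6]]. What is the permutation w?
5 1 4 7 3 2 6

Reverse the RSK construction: for i from n down to 1, find the cell of Q containing i, remove the entry at that cell from P, and reverse-bump it up through P; the value ejected from row 1 is w(i).

Step i=7: Q has 7 at row 2, column 2; remove 7 from row 2 of P and reverse-bump: 7 enters row 1 and ejects 6. So w(7) = 6. P is now [[1, 2, 7], [3], [4], [5]].
Step i=6: Q has 6 at row 4, column 1; remove 5 from row 4 of P and reverse-bump: 5 enters row 3 and ejects 4; 4 enters row 2 and ejects 3; 3 enters row 1 and ejects 2. So w(6) = 2. P is now [[1, 3, 7], [4], [5]].
Step i=5: Q has 5 at row 3, column 1; remove 5 from row 3 of P and reverse-bump: 5 enters row 2 and ejects 4; 4 enters row 1 and ejects 3. So w(5) = 3. P is now [[1, 4, 7], [5]].
Step i=4: Q has 4 at row 1, column 3; remove that cell from P, ejecting 7. So w(4) = 7. P is now [[1, 4], [5]].
Step i=3: Q has 3 at row 1, column 2; remove that cell from P, ejecting 4. So w(3) = 4. P is now [[1], [5]].
Step i=2: Q has 2 at row 2, column 1; remove 5 from row 2 of P and reverse-bump: 5 enters row 1 and ejects 1. So w(2) = 1. P is now [[5]].
Step i=1: Q has 1 at row 1, column 1; remove that cell from P, ejecting 5. So w(1) = 5. P is now [].

So w = 5 1 4 7 3 2 6.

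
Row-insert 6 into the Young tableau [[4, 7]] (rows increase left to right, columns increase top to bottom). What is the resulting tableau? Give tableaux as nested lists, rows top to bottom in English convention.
[[4, 6], [7]]

In row 1, 6 replaces 7 (the leftmost entry greater than 6); 7 is bumped to row 2. 7 starts a new row 2. The new tableau is [[4, 6], [7]].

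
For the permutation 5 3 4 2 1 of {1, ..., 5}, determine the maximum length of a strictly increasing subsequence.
2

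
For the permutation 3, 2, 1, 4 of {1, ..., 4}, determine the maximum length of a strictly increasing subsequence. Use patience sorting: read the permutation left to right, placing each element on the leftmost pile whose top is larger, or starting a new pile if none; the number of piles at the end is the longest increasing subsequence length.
3: new pile. tops = [3]
2: onto pile 1 (replacing 3). tops = [2]
1: onto pile 1 (replacing 2). tops = [1]
4: new pile. tops = [1, 4]

2 piles, so the longest increasing subsequence has length 2.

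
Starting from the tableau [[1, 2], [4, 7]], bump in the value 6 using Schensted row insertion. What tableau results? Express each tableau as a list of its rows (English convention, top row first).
[[1, 2, 6], [4, 7]]

6 is larger than every entry of row 1, so it is appended to row 1. The new tableau is [[1, 2, 6], [4, 7]].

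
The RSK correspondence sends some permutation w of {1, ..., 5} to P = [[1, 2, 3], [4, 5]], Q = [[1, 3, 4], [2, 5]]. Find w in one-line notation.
4 1 2 5 3

Reverse the RSK construction: for i from n down to 1, find the cell of Q containing i, remove the entry at that cell from P, and reverse-bump it up through P; the value ejected from row 1 is w(i).

Step i=5: Q has 5 at row 2, column 2; remove 5 from row 2 of P and reverse-bump: 5 enters row 1 and ejects 3. So w(5) = 3. P is now [[1, 2, 5], [4]].
Step i=4: Q has 4 at row 1, column 3; remove that cell from P, ejecting 5. So w(4) = 5. P is now [[1, 2], [4]].
Step i=3: Q has 3 at row 1, column 2; remove that cell from P, ejecting 2. So w(3) = 2. P is now [[1], [4]].
Step i=2: Q has 2 at row 2, column 1; remove 4 from row 2 of P and reverse-bump: 4 enters row 1 and ejects 1. So w(2) = 1. P is now [[4]].
Step i=1: Q has 1 at row 1, column 1; remove that cell from P, ejecting 4. So w(1) = 4. P is now [].

So w = 4 1 2 5 3.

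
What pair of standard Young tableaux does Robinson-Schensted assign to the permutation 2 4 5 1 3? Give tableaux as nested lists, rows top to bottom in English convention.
P = [[1, 3, 5], [2, 4]], Q = [[1, 2, 3], [4, 5]]

Insert each entry of the permutation into P by Schensted row insertion, recording in Q the position of each new cell.

Insert 2: appended to row 1. P = [[2]].
Insert 4: appended to row 1. P = [[2, 4]].
Insert 5: appended to row 1. P = [[2, 4, 5]].
Insert 1: 1 bumps 2 from row 1; 2 starts row 2. P = [[1, 4, 5], [2]].
Insert 3: 3 bumps 4 from row 1; 4 appends to row 2. P = [[1, 3, 5], [2, 4]].

So P = [[1, 3, 5], [2, 4]], Q = [[1, 2, 3], [4, 5]].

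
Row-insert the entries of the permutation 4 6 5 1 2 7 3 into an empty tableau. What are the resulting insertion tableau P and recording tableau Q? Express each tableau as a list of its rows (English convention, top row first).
Insert each entry of the permutation into P by Schensted row insertion, recording in Q the position of each new cell.

Insert 4: appended to row 1. P = [[4]].
Insert 6: appended to row 1. P = [[4, 6]].
Insert 5: 5 bumps 6 from row 1; 6 starts row 2. P = [[4, 5], [6]].
Insert 1: 1 bumps 4 from row 1; 4 bumps 6 from row 2; 6 starts row 3. P = [[1, 5], [4], [6]].
Insert 2: 2 bumps 5 from row 1; 5 appends to row 2. P = [[1, 2], [4, 5], [6]].
Insert 7: appended to row 1. P = [[1, 2, 7], [4, 5], [6]].
Insert 3: 3 bumps 7 from row 1; 7 appends to row 2. P = [[1, 2, 3], [4, 5, 7], [6]].

So P = [[1, 2, 3], [4, 5, 7], [6]], Q = [[1, 2, 6], [3, 5, 7], [4]].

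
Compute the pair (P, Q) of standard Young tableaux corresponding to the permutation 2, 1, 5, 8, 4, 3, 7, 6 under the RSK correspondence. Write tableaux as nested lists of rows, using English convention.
P = [[1, 3, 6], [2, 4, 7], [5, 8]], Q = [[1, 3, 4], [2, 5, 7], [6, 8]]

Insert each entry of the permutation into P by Schensted row insertion, recording in Q the position of each new cell.

Insert 2: appended to row 1. P = [[2]], Q = [[1]].
Insert 1: 1 bumps 2 from row 1; 2 starts row 2. P = [[1], [2]], Q = [[1], [2]].
Insert 5: appended to row 1. P = [[1, 5], [2]], Q = [[1, 3], [2]].
Insert 8: appended to row 1. P = [[1, 5, 8], [2]], Q = [[1, 3, 4], [2]].
Insert 4: 4 bumps 5 from row 1; 5 appends to row 2. P = [[1, 4, 8], [2, 5]], Q = [[1, 3, 4], [2, 5]].
Insert 3: 3 bumps 4 from row 1; 4 bumps 5 from row 2; 5 starts row 3. P = [[1, 3, 8], [2, 4], [5]], Q = [[1, 3, 4], [2, 5], [6]].
Insert 7: 7 bumps 8 from row 1; 8 appends to row 2. P = [[1, 3, 7], [2, 4, 8], [5]], Q = [[1, 3, 4], [2, 5, 7], [6]].
Insert 6: 6 bumps 7 from row 1; 7 bumps 8 from row 2; 8 appends to row 3. P = [[1, 3, 6], [2, 4, 7], [5, 8]], Q = [[1, 3, 4], [2, 5, 7], [6, 8]].

So P = [[1, 3, 6], [2, 4, 7], [5, 8]], Q = [[1, 3, 4], [2, 5, 7], [6, 8]].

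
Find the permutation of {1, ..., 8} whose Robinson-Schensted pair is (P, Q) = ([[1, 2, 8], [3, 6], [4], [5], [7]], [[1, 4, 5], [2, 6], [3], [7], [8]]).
Reverse the RSK construction: for i from n down to 1, find the cell of Q containing i, remove the entry at that cell from P, and reverse-bump it up through P; the value ejected from row 1 is w(i).

Step i=8: Q has 8 at row 5, column 1; remove 7 from row 5 of P and reverse-bump: 7 enters row 4 and ejects 5; 5 enters row 3 and ejects 4; 4 enters row 2 and ejects 3; 3 enters row 1 and ejects 2. So w(8) = 2. P is now [[1, 3, 8], [4, 6], [5], [7]].
Step i=7: Q has 7 at row 4, column 1; remove 7 from row 4 of P and reverse-bump: 7 enters row 3 and ejects 5; 5 enters row 2 and ejects 4; 4 enters row 1 and ejects 3. So w(7) = 3. P is now [[1, 4, 8], [5, 6], [7]].
Step i=6: Q has 6 at row 2, column 2; remove 6 from row 2 of P and reverse-bump: 6 enters row 1 and ejects 4. So w(6) = 4. P is now [[1, 6, 8], [5], [7]].
Step i=5: Q has 5 at row 1, column 3; remove that cell from P, ejecting 8. So w(5) = 8. P is now [[1, 6], [5], [7]].
Step i=4: Q has 4 at row 1, column 2; remove that cell from P, ejecting 6. So w(4) = 6. P is now [[1], [5], [7]].
Step i=3: Q has 3 at row 3, column 1; remove 7 from row 3 of P and reverse-bump: 7 enters row 2 and ejects 5; 5 enters row 1 and ejects 1. So w(3) = 1. P is now [[5], [7]].
Step i=2: Q has 2 at row 2, column 1; remove 7 from row 2 of P and reverse-bump: 7 enters row 1 and ejects 5. So w(2) = 5. P is now [[7]].
Step i=1: Q has 1 at row 1, column 1; remove that cell from P, ejecting 7. So w(1) = 7. P is now [].

So w = 7 5 1 6 8 4 3 2.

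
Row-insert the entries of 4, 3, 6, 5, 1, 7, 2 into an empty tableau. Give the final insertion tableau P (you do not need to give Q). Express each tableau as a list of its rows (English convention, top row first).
P = [[1, 2, 7], [3, 5], [4, 6]]

After inserting 4: P = [[4]].
After inserting 3: P = [[3], [4]].
After inserting 6: P = [[3, 6], [4]].
After inserting 5: P = [[3, 5], [4, 6]].
After inserting 1: P = [[1, 5], [3, 6], [4]].
After inserting 7: P = [[1, 5, 7], [3, 6], [4]].
After inserting 2: P = [[1, 2, 7], [3, 5], [4, 6]].

So P = [[1, 2, 7], [3, 5], [4, 6]].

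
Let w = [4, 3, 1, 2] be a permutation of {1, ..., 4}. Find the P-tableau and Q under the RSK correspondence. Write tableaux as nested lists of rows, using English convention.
P = [[1, 2], [3], [4]], Q = [[1, 4], [2], [3]]

Insert each entry of the permutation into P by Schensted row insertion, recording in Q the position of each new cell.

Insert 4: appended to row 1. P = [[4]].
Insert 3: 3 bumps 4 from row 1; 4 starts row 2. P = [[3], [4]].
Insert 1: 1 bumps 3 from row 1; 3 bumps 4 from row 2; 4 starts row 3. P = [[1], [3], [4]].
Insert 2: appended to row 1. P = [[1, 2], [3], [4]].

So P = [[1, 2], [3], [4]], Q = [[1, 4], [2], [3]].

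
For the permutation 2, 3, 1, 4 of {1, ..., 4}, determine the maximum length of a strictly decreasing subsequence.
2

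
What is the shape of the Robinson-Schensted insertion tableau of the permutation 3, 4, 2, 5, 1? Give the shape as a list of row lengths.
Row-insert each entry into an empty tableau.

After inserting 3: P = [[3]].
After inserting 4: P = [[3, 4]].
After inserting 2: P = [[2, 4], [3]].
After inserting 5: P = [[2, 4, 5], [3]].
After inserting 1: P = [[1, 4, 5], [2], [3]].

The final insertion tableau P = [[1, 4, 5], [2], [3]] has shape [3, 1, 1].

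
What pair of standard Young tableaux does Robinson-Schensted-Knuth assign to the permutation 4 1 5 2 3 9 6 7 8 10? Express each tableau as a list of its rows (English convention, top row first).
P = [[1, 2, 3, 6, 7, 8, 10], [4, 5, 9]], Q = [[1, 3, 5, 6, 8, 9, 10], [2, 4, 7]]

Insert each entry of the permutation into P by Schensted row insertion, recording in Q the position of each new cell.

Insert 4: appended to row 1. P = [[4]], Q = [[1]].
Insert 1: 1 bumps 4 from row 1; 4 starts row 2. P = [[1], [4]], Q = [[1], [2]].
Insert 5: appended to row 1. P = [[1, 5], [4]], Q = [[1, 3], [2]].
Insert 2: 2 bumps 5 from row 1; 5 appends to row 2. P = [[1, 2], [4, 5]], Q = [[1, 3], [2, 4]].
Insert 3: appended to row 1. P = [[1, 2, 3], [4, 5]], Q = [[1, 3, 5], [2, 4]].
Insert 9: appended to row 1. P = [[1, 2, 3, 9], [4, 5]], Q = [[1, 3, 5, 6], [2, 4]].
Insert 6: 6 bumps 9 from row 1; 9 appends to row 2. P = [[1, 2, 3, 6], [4, 5, 9]], Q = [[1, 3, 5, 6], [2, 4, 7]].
Insert 7: appended to row 1. P = [[1, 2, 3, 6, 7], [4, 5, 9]], Q = [[1, 3, 5, 6, 8], [2, 4, 7]].
Insert 8: appended to row 1. P = [[1, 2, 3, 6, 7, 8], [4, 5, 9]], Q = [[1, 3, 5, 6, 8, 9], [2, 4, 7]].
Insert 10: appended to row 1. P = [[1, 2, 3, 6, 7, 8, 10], [4, 5, 9]], Q = [[1, 3, 5, 6, 8, 9, 10], [2, 4, 7]].

So P = [[1, 2, 3, 6, 7, 8, 10], [4, 5, 9]], Q = [[1, 3, 5, 6, 8, 9, 10], [2, 4, 7]].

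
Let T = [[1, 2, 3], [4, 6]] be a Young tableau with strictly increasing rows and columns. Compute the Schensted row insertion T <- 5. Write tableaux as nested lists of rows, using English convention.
[[1, 2, 3, 5], [4, 6]]

5 is larger than every entry of row 1, so it is appended to row 1. The new tableau is [[1, 2, 3, 5], [4, 6]].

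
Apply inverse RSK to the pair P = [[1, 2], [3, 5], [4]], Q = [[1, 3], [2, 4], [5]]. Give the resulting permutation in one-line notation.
Reverse the RSK construction: for i from n down to 1, find the cell of Q containing i, remove the entry at that cell from P, and reverse-bump it up through P; the value ejected from row 1 is w(i).

Step i=5: Q has 5 at row 3, column 1; remove 4 from row 3 of P and reverse-bump: 4 enters row 2 and ejects 3; 3 enters row 1 and ejects 2. So w(5) = 2. P is now [[1, 3], [4, 5]].
Step i=4: Q has 4 at row 2, column 2; remove 5 from row 2 of P and reverse-bump: 5 enters row 1 and ejects 3. So w(4) = 3. P is now [[1, 5], [4]].
Step i=3: Q has 3 at row 1, column 2; remove that cell from P, ejecting 5. So w(3) = 5. P is now [[1], [4]].
Step i=2: Q has 2 at row 2, column 1; remove 4 from row 2 of P and reverse-bump: 4 enters row 1 and ejects 1. So w(2) = 1. P is now [[4]].
Step i=1: Q has 1 at row 1, column 1; remove that cell from P, ejecting 4. So w(1) = 4. P is now [].

So w = 4 1 5 3 2.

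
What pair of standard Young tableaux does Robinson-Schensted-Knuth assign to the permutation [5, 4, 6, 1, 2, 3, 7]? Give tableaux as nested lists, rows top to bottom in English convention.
Insert each entry of the permutation into P by Schensted row insertion, recording in Q the position of each new cell.

Insert 5: appended to row 1. P = [[5]], Q = [[1]].
Insert 4: 4 bumps 5 from row 1; 5 starts row 2. P = [[4], [5]], Q = [[1], [2]].
Insert 6: appended to row 1. P = [[4, 6], [5]], Q = [[1, 3], [2]].
Insert 1: 1 bumps 4 from row 1; 4 bumps 5 from row 2; 5 starts row 3. P = [[1, 6], [4], [5]], Q = [[1, 3], [2], [4]].
Insert 2: 2 bumps 6 from row 1; 6 appends to row 2. P = [[1, 2], [4, 6], [5]], Q = [[1, 3], [2, 5], [4]].
Insert 3: appended to row 1. P = [[1, 2, 3], [4, 6], [5]], Q = [[1, 3, 6], [2, 5], [4]].
Insert 7: appended to row 1. P = [[1, 2, 3, 7], [4, 6], [5]], Q = [[1, 3, 6, 7], [2, 5], [4]].

So P = [[1, 2, 3, 7], [4, 6], [5]], Q = [[1, 3, 6, 7], [2, 5], [4]].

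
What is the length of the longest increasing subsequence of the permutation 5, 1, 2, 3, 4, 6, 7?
6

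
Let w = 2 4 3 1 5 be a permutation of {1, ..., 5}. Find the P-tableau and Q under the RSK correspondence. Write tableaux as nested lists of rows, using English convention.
P = [[1, 3, 5], [2], [4]], Q = [[1, 2, 5], [3], [4]]

Insert each entry of the permutation into P by Schensted row insertion, recording in Q the position of each new cell.

Insert 2: appended to row 1. P = [[2]].
Insert 4: appended to row 1. P = [[2, 4]].
Insert 3: 3 bumps 4 from row 1; 4 starts row 2. P = [[2, 3], [4]].
Insert 1: 1 bumps 2 from row 1; 2 bumps 4 from row 2; 4 starts row 3. P = [[1, 3], [2], [4]].
Insert 5: appended to row 1. P = [[1, 3, 5], [2], [4]].

So P = [[1, 3, 5], [2], [4]], Q = [[1, 2, 5], [3], [4]].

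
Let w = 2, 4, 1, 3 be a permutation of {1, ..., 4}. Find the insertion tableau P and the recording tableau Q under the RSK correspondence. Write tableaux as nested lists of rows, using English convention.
Insert each entry of the permutation into P by Schensted row insertion, recording in Q the position of each new cell.

After inserting 2: P = [[2]].
After inserting 4: P = [[2, 4]].
After inserting 1: P = [[1, 4], [2]].
After inserting 3: P = [[1, 3], [2, 4]].

So P = [[1, 3], [2, 4]], Q = [[1, 2], [3, 4]].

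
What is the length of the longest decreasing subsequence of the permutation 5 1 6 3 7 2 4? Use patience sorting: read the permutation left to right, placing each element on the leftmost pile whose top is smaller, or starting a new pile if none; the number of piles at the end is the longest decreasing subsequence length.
5: new pile. tops = [5]
1: new pile. tops = [5, 1]
6: onto pile 1 (replacing 5). tops = [6, 1]
3: onto pile 2 (replacing 1). tops = [6, 3]
7: onto pile 1 (replacing 6). tops = [7, 3]
2: new pile. tops = [7, 3, 2]
4: onto pile 2 (replacing 3). tops = [7, 4, 2]

3 piles, so the longest decreasing subsequence has length 3.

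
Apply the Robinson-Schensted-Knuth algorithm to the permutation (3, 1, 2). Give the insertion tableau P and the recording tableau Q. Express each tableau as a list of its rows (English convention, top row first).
Insert each entry of the permutation into P by Schensted row insertion, recording in Q the position of each new cell.

Insert 3: appended to row 1. P = [[3]].
Insert 1: 1 bumps 3 from row 1; 3 starts row 2. P = [[1], [3]].
Insert 2: appended to row 1. P = [[1, 2], [3]].

So P = [[1, 2], [3]], Q = [[1, 3], [2]].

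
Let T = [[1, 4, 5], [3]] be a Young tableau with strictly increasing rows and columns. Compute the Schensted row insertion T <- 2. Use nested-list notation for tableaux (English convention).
[[1, 2, 5], [3, 4]]

In row 1, 2 replaces 4 (the leftmost entry greater than 2); 4 is bumped to row 2. 4 is appended to row 2. The new tableau is [[1, 2, 5], [3, 4]].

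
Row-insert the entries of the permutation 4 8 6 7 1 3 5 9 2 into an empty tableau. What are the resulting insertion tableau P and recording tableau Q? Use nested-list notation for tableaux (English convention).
Insert each entry of the permutation into P by Schensted row insertion, recording in Q the position of each new cell.

Insert 4: appended to row 1. P = [[4]], Q = [[1]].
Insert 8: appended to row 1. P = [[4, 8]], Q = [[1, 2]].
Insert 6: 6 bumps 8 from row 1; 8 starts row 2. P = [[4, 6], [8]], Q = [[1, 2], [3]].
Insert 7: appended to row 1. P = [[4, 6, 7], [8]], Q = [[1, 2, 4], [3]].
Insert 1: 1 bumps 4 from row 1; 4 bumps 8 from row 2; 8 starts row 3. P = [[1, 6, 7], [4], [8]], Q = [[1, 2, 4], [3], [5]].
Insert 3: 3 bumps 6 from row 1; 6 appends to row 2. P = [[1, 3, 7], [4, 6], [8]], Q = [[1, 2, 4], [3, 6], [5]].
Insert 5: 5 bumps 7 from row 1; 7 appends to row 2. P = [[1, 3, 5], [4, 6, 7], [8]], Q = [[1, 2, 4], [3, 6, 7], [5]].
Insert 9: appended to row 1. P = [[1, 3, 5, 9], [4, 6, 7], [8]], Q = [[1, 2, 4, 8], [3, 6, 7], [5]].
Insert 2: 2 bumps 3 from row 1; 3 bumps 4 from row 2; 4 bumps 8 from row 3; 8 starts row 4. P = [[1, 2, 5, 9], [3, 6, 7], [4], [8]], Q = [[1, 2, 4, 8], [3, 6, 7], [5], [9]].

So P = [[1, 2, 5, 9], [3, 6, 7], [4], [8]], Q = [[1, 2, 4, 8], [3, 6, 7], [5], [9]].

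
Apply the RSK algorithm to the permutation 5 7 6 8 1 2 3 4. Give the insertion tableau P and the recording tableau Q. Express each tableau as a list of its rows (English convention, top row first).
P = [[1, 2, 3, 4], [5, 6, 8], [7]], Q = [[1, 2, 4, 8], [3, 6, 7], [5]]

Insert each entry of the permutation into P by Schensted row insertion, recording in Q the position of each new cell.

Insert 5: appended to row 1. P = [[5]].
Insert 7: appended to row 1. P = [[5, 7]].
Insert 6: 6 bumps 7 from row 1; 7 starts row 2. P = [[5, 6], [7]].
Insert 8: appended to row 1. P = [[5, 6, 8], [7]].
Insert 1: 1 bumps 5 from row 1; 5 bumps 7 from row 2; 7 starts row 3. P = [[1, 6, 8], [5], [7]].
Insert 2: 2 bumps 6 from row 1; 6 appends to row 2. P = [[1, 2, 8], [5, 6], [7]].
Insert 3: 3 bumps 8 from row 1; 8 appends to row 2. P = [[1, 2, 3], [5, 6, 8], [7]].
Insert 4: appended to row 1. P = [[1, 2, 3, 4], [5, 6, 8], [7]].

So P = [[1, 2, 3, 4], [5, 6, 8], [7]], Q = [[1, 2, 4, 8], [3, 6, 7], [5]].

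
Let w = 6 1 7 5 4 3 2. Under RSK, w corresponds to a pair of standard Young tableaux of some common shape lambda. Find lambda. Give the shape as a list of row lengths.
Row-insert each entry into an empty tableau.

After inserting 6: P = [[6]].
After inserting 1: P = [[1], [6]].
After inserting 7: P = [[1, 7], [6]].
After inserting 5: P = [[1, 5], [6, 7]].
After inserting 4: P = [[1, 4], [5, 7], [6]].
After inserting 3: P = [[1, 3], [4, 7], [5], [6]].
After inserting 2: P = [[1, 2], [3, 7], [4], [5], [6]].

The final insertion tableau P = [[1, 2], [3, 7], [4], [5], [6]] has shape [2, 2, 1, 1, 1].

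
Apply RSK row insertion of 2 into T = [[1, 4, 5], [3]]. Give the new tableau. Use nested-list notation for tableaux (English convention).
[[1, 2, 5], [3, 4]]

In row 1, 2 replaces 4 (the leftmost entry greater than 2); 4 is bumped to row 2. 4 is appended to row 2. The new tableau is [[1, 2, 5], [3, 4]].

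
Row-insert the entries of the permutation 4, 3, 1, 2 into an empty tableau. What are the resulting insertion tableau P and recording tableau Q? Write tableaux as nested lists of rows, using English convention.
P = [[1, 2], [3], [4]], Q = [[1, 4], [2], [3]]

Insert each entry of the permutation into P by Schensted row insertion, recording in Q the position of each new cell.

Insert 4: appended to row 1. P = [[4]].
Insert 3: 3 bumps 4 from row 1; 4 starts row 2. P = [[3], [4]].
Insert 1: 1 bumps 3 from row 1; 3 bumps 4 from row 2; 4 starts row 3. P = [[1], [3], [4]].
Insert 2: appended to row 1. P = [[1, 2], [3], [4]].

So P = [[1, 2], [3], [4]], Q = [[1, 4], [2], [3]].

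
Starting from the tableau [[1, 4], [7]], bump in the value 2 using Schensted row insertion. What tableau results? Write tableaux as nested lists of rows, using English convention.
In row 1, 2 replaces 4 (the leftmost entry greater than 2); 4 is bumped to row 2. In row 2, 4 replaces 7 (the leftmost entry greater than 4); 7 is bumped to row 3. 7 starts a new row 3. The new tableau is [[1, 2], [4], [7]].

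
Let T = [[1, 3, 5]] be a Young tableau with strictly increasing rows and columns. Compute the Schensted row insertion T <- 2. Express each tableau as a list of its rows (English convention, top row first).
In row 1, 2 replaces 3 (the leftmost entry greater than 2); 3 is bumped to row 2. 3 starts a new row 2. The new tableau is [[1, 2, 5], [3]].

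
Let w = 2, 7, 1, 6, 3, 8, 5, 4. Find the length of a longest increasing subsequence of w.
3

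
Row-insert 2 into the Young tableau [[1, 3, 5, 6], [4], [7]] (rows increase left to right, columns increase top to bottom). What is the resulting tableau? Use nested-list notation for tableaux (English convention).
In row 1, 2 replaces 3 (the leftmost entry greater than 2); 3 is bumped to row 2. In row 2, 3 replaces 4 (the leftmost entry greater than 3); 4 is bumped to row 3. In row 3, 4 replaces 7 (the leftmost entry greater than 4); 7 is bumped to row 4. 7 starts a new row 4. The new tableau is [[1, 2, 5, 6], [3], [4], [7]].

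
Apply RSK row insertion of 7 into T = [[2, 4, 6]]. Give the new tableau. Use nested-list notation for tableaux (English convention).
7 is larger than every entry of row 1, so it is appended to row 1. The new tableau is [[2, 4, 6, 7]].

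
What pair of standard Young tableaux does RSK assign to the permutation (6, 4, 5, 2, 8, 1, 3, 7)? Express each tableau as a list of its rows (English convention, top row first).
P = [[1, 3, 7], [2, 5, 8], [4], [6]], Q = [[1, 3, 5], [2, 7, 8], [4], [6]]

Insert each entry of the permutation into P by Schensted row insertion, recording in Q the position of each new cell.

After inserting 6: P = [[6]].
After inserting 4: P = [[4], [6]].
After inserting 5: P = [[4, 5], [6]].
After inserting 2: P = [[2, 5], [4], [6]].
After inserting 8: P = [[2, 5, 8], [4], [6]].
After inserting 1: P = [[1, 5, 8], [2], [4], [6]].
After inserting 3: P = [[1, 3, 8], [2, 5], [4], [6]].
After inserting 7: P = [[1, 3, 7], [2, 5, 8], [4], [6]].

So P = [[1, 3, 7], [2, 5, 8], [4], [6]], Q = [[1, 3, 5], [2, 7, 8], [4], [6]].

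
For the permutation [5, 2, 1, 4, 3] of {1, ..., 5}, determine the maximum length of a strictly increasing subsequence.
2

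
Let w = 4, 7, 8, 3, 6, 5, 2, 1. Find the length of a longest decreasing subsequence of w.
5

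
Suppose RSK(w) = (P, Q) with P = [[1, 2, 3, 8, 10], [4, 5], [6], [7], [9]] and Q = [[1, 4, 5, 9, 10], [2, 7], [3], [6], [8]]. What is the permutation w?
9 7 1 4 6 2 5 3 8 10

Reverse RSK: for i = n, n-1, ..., 1, locate i in Q, remove the corresponding corner cell from P, and reverse-bump its entry up through P; the value ejected from row 1 is w(i).

So w = 9 7 1 4 6 2 5 3 8 10.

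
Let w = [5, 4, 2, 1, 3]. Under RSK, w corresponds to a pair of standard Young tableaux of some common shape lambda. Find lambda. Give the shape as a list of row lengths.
[2, 1, 1, 1]

Row-insert each entry into an empty tableau.

After inserting 5: P = [[5]].
After inserting 4: P = [[4], [5]].
After inserting 2: P = [[2], [4], [5]].
After inserting 1: P = [[1], [2], [4], [5]].
After inserting 3: P = [[1, 3], [2], [4], [5]].

The final insertion tableau P = [[1, 3], [2], [4], [5]] has shape [2, 1, 1, 1].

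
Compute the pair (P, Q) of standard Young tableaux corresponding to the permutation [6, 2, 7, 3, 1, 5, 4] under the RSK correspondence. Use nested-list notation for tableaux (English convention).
Insert each entry of the permutation into P by Schensted row insertion, recording in Q the position of each new cell.

Insert 6: appended to row 1. P = [[6]], Q = [[1]].
Insert 2: 2 bumps 6 from row 1; 6 starts row 2. P = [[2], [6]], Q = [[1], [2]].
Insert 7: appended to row 1. P = [[2, 7], [6]], Q = [[1, 3], [2]].
Insert 3: 3 bumps 7 from row 1; 7 appends to row 2. P = [[2, 3], [6, 7]], Q = [[1, 3], [2, 4]].
Insert 1: 1 bumps 2 from row 1; 2 bumps 6 from row 2; 6 starts row 3. P = [[1, 3], [2, 7], [6]], Q = [[1, 3], [2, 4], [5]].
Insert 5: appended to row 1. P = [[1, 3, 5], [2, 7], [6]], Q = [[1, 3, 6], [2, 4], [5]].
Insert 4: 4 bumps 5 from row 1; 5 bumps 7 from row 2; 7 appends to row 3. P = [[1, 3, 4], [2, 5], [6, 7]], Q = [[1, 3, 6], [2, 4], [5, 7]].

So P = [[1, 3, 4], [2, 5], [6, 7]], Q = [[1, 3, 6], [2, 4], [5, 7]].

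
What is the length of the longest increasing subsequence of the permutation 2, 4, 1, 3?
2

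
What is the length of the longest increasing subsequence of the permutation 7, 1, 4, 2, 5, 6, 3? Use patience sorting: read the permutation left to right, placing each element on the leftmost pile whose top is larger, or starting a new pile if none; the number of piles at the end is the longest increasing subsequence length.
4

7: new pile. tops = [7]
1: onto pile 1 (replacing 7). tops = [1]
4: new pile. tops = [1, 4]
2: onto pile 2 (replacing 4). tops = [1, 2]
5: new pile. tops = [1, 2, 5]
6: new pile. tops = [1, 2, 5, 6]
3: onto pile 3 (replacing 5). tops = [1, 2, 3, 6]

4 piles, so the longest increasing subsequence has length 4.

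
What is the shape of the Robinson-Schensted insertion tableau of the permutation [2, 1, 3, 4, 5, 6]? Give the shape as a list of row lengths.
Row-insert each entry into an empty tableau.

After inserting 2: P = [[2]].
After inserting 1: P = [[1], [2]].
After inserting 3: P = [[1, 3], [2]].
After inserting 4: P = [[1, 3, 4], [2]].
After inserting 5: P = [[1, 3, 4, 5], [2]].
After inserting 6: P = [[1, 3, 4, 5, 6], [2]].

The final insertion tableau P = [[1, 3, 4, 5, 6], [2]] has shape [5, 1].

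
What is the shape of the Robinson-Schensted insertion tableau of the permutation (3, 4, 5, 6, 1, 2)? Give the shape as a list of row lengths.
[4, 2]

Row-insert each entry into an empty tableau.

After inserting 3: P = [[3]].
After inserting 4: P = [[3, 4]].
After inserting 5: P = [[3, 4, 5]].
After inserting 6: P = [[3, 4, 5, 6]].
After inserting 1: P = [[1, 4, 5, 6], [3]].
After inserting 2: P = [[1, 2, 5, 6], [3, 4]].

The final insertion tableau P = [[1, 2, 5, 6], [3, 4]] has shape [4, 2].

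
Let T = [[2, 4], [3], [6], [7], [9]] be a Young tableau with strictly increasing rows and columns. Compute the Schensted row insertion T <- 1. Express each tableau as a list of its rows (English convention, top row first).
[[1, 4], [2], [3], [6], [7], [9]]

In row 1, 1 replaces 2 (the leftmost entry greater than 1); 2 is bumped to row 2. In row 2, 2 replaces 3 (the leftmost entry greater than 2); 3 is bumped to row 3. In row 3, 3 replaces 6 (the leftmost entry greater than 3); 6 is bumped to row 4. In row 4, 6 replaces 7 (the leftmost entry greater than 6); 7 is bumped to row 5. In row 5, 7 replaces 9 (the leftmost entry greater than 7); 9 is bumped to row 6. 9 starts a new row 6. The new tableau is [[1, 4], [2], [3], [6], [7], [9]].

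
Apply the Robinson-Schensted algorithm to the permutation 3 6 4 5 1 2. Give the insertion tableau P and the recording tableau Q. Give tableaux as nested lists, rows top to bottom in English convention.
P = [[1, 2, 5], [3, 4], [6]], Q = [[1, 2, 4], [3, 6], [5]]

Insert each entry of the permutation into P by Schensted row insertion, recording in Q the position of each new cell.

Insert 3: appended to row 1. P = [[3]].
Insert 6: appended to row 1. P = [[3, 6]].
Insert 4: 4 bumps 6 from row 1; 6 starts row 2. P = [[3, 4], [6]].
Insert 5: appended to row 1. P = [[3, 4, 5], [6]].
Insert 1: 1 bumps 3 from row 1; 3 bumps 6 from row 2; 6 starts row 3. P = [[1, 4, 5], [3], [6]].
Insert 2: 2 bumps 4 from row 1; 4 appends to row 2. P = [[1, 2, 5], [3, 4], [6]].

So P = [[1, 2, 5], [3, 4], [6]], Q = [[1, 2, 4], [3, 6], [5]].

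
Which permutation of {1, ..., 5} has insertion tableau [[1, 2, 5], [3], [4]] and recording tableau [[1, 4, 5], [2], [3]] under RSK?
4 3 1 2 5

Reverse the RSK construction: for i from n down to 1, find the cell of Q containing i, remove the entry at that cell from P, and reverse-bump it up through P; the value ejected from row 1 is w(i).

Step i=5: Q has 5 at row 1, column 3; remove that cell from P, ejecting 5. So w(5) = 5. P is now [[1, 2], [3], [4]].
Step i=4: Q has 4 at row 1, column 2; remove that cell from P, ejecting 2. So w(4) = 2. P is now [[1], [3], [4]].
Step i=3: Q has 3 at row 3, column 1; remove 4 from row 3 of P and reverse-bump: 4 enters row 2 and ejects 3; 3 enters row 1 and ejects 1. So w(3) = 1. P is now [[3], [4]].
Step i=2: Q has 2 at row 2, column 1; remove 4 from row 2 of P and reverse-bump: 4 enters row 1 and ejects 3. So w(2) = 3. P is now [[4]].
Step i=1: Q has 1 at row 1, column 1; remove that cell from P, ejecting 4. So w(1) = 4. P is now [].

So w = 4 3 1 2 5.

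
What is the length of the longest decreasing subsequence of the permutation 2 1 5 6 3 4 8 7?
2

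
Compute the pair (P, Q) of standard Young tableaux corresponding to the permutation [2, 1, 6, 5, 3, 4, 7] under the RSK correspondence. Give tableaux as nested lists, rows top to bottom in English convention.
P = [[1, 3, 4, 7], [2, 5], [6]], Q = [[1, 3, 6, 7], [2, 4], [5]]

Insert each entry of the permutation into P by Schensted row insertion, recording in Q the position of each new cell.

Insert 2: appended to row 1. P = [[2]].
Insert 1: 1 bumps 2 from row 1; 2 starts row 2. P = [[1], [2]].
Insert 6: appended to row 1. P = [[1, 6], [2]].
Insert 5: 5 bumps 6 from row 1; 6 appends to row 2. P = [[1, 5], [2, 6]].
Insert 3: 3 bumps 5 from row 1; 5 bumps 6 from row 2; 6 starts row 3. P = [[1, 3], [2, 5], [6]].
Insert 4: appended to row 1. P = [[1, 3, 4], [2, 5], [6]].
Insert 7: appended to row 1. P = [[1, 3, 4, 7], [2, 5], [6]].

So P = [[1, 3, 4, 7], [2, 5], [6]], Q = [[1, 3, 6, 7], [2, 4], [5]].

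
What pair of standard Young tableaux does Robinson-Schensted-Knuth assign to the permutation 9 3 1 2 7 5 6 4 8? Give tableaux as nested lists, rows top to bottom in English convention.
Insert each entry of the permutation into P by Schensted row insertion, recording in Q the position of each new cell.

Insert 9: appended to row 1. P = [[9]].
Insert 3: 3 bumps 9 from row 1; 9 starts row 2. P = [[3], [9]].
Insert 1: 1 bumps 3 from row 1; 3 bumps 9 from row 2; 9 starts row 3. P = [[1], [3], [9]].
Insert 2: appended to row 1. P = [[1, 2], [3], [9]].
Insert 7: appended to row 1. P = [[1, 2, 7], [3], [9]].
Insert 5: 5 bumps 7 from row 1; 7 appends to row 2. P = [[1, 2, 5], [3, 7], [9]].
Insert 6: appended to row 1. P = [[1, 2, 5, 6], [3, 7], [9]].
Insert 4: 4 bumps 5 from row 1; 5 bumps 7 from row 2; 7 bumps 9 from row 3; 9 starts row 4. P = [[1, 2, 4, 6], [3, 5], [7], [9]].
Insert 8: appended to row 1. P = [[1, 2, 4, 6, 8], [3, 5], [7], [9]].

So P = [[1, 2, 4, 6, 8], [3, 5], [7], [9]], Q = [[1, 4, 5, 7, 9], [2, 6], [3], [8]].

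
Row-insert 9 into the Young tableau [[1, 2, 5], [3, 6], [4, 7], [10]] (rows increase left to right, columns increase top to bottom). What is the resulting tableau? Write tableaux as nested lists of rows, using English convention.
9 is larger than every entry of row 1, so it is appended to row 1. The new tableau is [[1, 2, 5, 9], [3, 6], [4, 7], [10]].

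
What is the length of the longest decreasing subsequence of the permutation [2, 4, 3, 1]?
3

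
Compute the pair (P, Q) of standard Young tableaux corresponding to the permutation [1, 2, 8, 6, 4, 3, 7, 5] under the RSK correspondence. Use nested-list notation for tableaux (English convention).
Insert each entry of the permutation into P by Schensted row insertion, recording in Q the position of each new cell.

Insert 1: appended to row 1. P = [[1]].
Insert 2: appended to row 1. P = [[1, 2]].
Insert 8: appended to row 1. P = [[1, 2, 8]].
Insert 6: 6 bumps 8 from row 1; 8 starts row 2. P = [[1, 2, 6], [8]].
Insert 4: 4 bumps 6 from row 1; 6 bumps 8 from row 2; 8 starts row 3. P = [[1, 2, 4], [6], [8]].
Insert 3: 3 bumps 4 from row 1; 4 bumps 6 from row 2; 6 bumps 8 from row 3; 8 starts row 4. P = [[1, 2, 3], [4], [6], [8]].
Insert 7: appended to row 1. P = [[1, 2, 3, 7], [4], [6], [8]].
Insert 5: 5 bumps 7 from row 1; 7 appends to row 2. P = [[1, 2, 3, 5], [4, 7], [6], [8]].

So P = [[1, 2, 3, 5], [4, 7], [6], [8]], Q = [[1, 2, 3, 7], [4, 8], [5], [6]].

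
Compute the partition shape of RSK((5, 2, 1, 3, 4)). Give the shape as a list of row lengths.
RSK row insertion gives P = [[1, 3, 4], [2], [5]], which has shape [3, 1, 1].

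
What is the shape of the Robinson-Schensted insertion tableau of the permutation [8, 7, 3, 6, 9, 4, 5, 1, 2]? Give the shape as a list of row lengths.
[3, 2, 2, 1, 1]

Row-insert each entry into an empty tableau.

After inserting 8: P = [[8]].
After inserting 7: P = [[7], [8]].
After inserting 3: P = [[3], [7], [8]].
After inserting 6: P = [[3, 6], [7], [8]].
After inserting 9: P = [[3, 6, 9], [7], [8]].
After inserting 4: P = [[3, 4, 9], [6], [7], [8]].
After inserting 5: P = [[3, 4, 5], [6, 9], [7], [8]].
After inserting 1: P = [[1, 4, 5], [3, 9], [6], [7], [8]].
After inserting 2: P = [[1, 2, 5], [3, 4], [6, 9], [7], [8]].

The final insertion tableau P = [[1, 2, 5], [3, 4], [6, 9], [7], [8]] has shape [3, 2, 2, 1, 1].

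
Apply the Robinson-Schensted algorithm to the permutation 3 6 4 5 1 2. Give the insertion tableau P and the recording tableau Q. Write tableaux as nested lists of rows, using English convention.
P = [[1, 2, 5], [3, 4], [6]], Q = [[1, 2, 4], [3, 6], [5]]

Insert each entry of the permutation into P by Schensted row insertion, recording in Q the position of each new cell.

After inserting 3: P = [[3]].
After inserting 6: P = [[3, 6]].
After inserting 4: P = [[3, 4], [6]].
After inserting 5: P = [[3, 4, 5], [6]].
After inserting 1: P = [[1, 4, 5], [3], [6]].
After inserting 2: P = [[1, 2, 5], [3, 4], [6]].

So P = [[1, 2, 5], [3, 4], [6]], Q = [[1, 2, 4], [3, 6], [5]].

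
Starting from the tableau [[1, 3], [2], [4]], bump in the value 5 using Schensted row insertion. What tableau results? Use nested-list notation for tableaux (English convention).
[[1, 3, 5], [2], [4]]

5 is larger than every entry of row 1, so it is appended to row 1. The new tableau is [[1, 3, 5], [2], [4]].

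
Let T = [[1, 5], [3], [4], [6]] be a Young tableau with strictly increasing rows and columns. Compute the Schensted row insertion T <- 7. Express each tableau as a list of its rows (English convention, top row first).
[[1, 5, 7], [3], [4], [6]]

7 is larger than every entry of row 1, so it is appended to row 1. The new tableau is [[1, 5, 7], [3], [4], [6]].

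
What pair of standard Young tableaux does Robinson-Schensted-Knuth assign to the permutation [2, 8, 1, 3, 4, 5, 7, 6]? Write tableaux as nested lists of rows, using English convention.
Insert each entry of the permutation into P by Schensted row insertion, recording in Q the position of each new cell.

Insert 2: appended to row 1. P = [[2]], Q = [[1]].
Insert 8: appended to row 1. P = [[2, 8]], Q = [[1, 2]].
Insert 1: 1 bumps 2 from row 1; 2 starts row 2. P = [[1, 8], [2]], Q = [[1, 2], [3]].
Insert 3: 3 bumps 8 from row 1; 8 appends to row 2. P = [[1, 3], [2, 8]], Q = [[1, 2], [3, 4]].
Insert 4: appended to row 1. P = [[1, 3, 4], [2, 8]], Q = [[1, 2, 5], [3, 4]].
Insert 5: appended to row 1. P = [[1, 3, 4, 5], [2, 8]], Q = [[1, 2, 5, 6], [3, 4]].
Insert 7: appended to row 1. P = [[1, 3, 4, 5, 7], [2, 8]], Q = [[1, 2, 5, 6, 7], [3, 4]].
Insert 6: 6 bumps 7 from row 1; 7 bumps 8 from row 2; 8 starts row 3. P = [[1, 3, 4, 5, 6], [2, 7], [8]], Q = [[1, 2, 5, 6, 7], [3, 4], [8]].

So P = [[1, 3, 4, 5, 6], [2, 7], [8]], Q = [[1, 2, 5, 6, 7], [3, 4], [8]].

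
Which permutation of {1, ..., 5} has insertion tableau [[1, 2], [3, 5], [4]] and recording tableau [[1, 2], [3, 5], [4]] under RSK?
Reverse the RSK construction: for i from n down to 1, find the cell of Q containing i, remove the entry at that cell from P, and reverse-bump it up through P; the value ejected from row 1 is w(i).

Step i=5: Q has 5 at row 2, column 2; remove 5 from row 2 of P and reverse-bump: 5 enters row 1 and ejects 2. So w(5) = 2. P is now [[1, 5], [3], [4]].
Step i=4: Q has 4 at row 3, column 1; remove 4 from row 3 of P and reverse-bump: 4 enters row 2 and ejects 3; 3 enters row 1 and ejects 1. So w(4) = 1. P is now [[3, 5], [4]].
Step i=3: Q has 3 at row 2, column 1; remove 4 from row 2 of P and reverse-bump: 4 enters row 1 and ejects 3. So w(3) = 3. P is now [[4, 5]].
Step i=2: Q has 2 at row 1, column 2; remove that cell from P, ejecting 5. So w(2) = 5. P is now [[4]].
Step i=1: Q has 1 at row 1, column 1; remove that cell from P, ejecting 4. So w(1) = 4. P is now [].

So w = 4 5 3 1 2.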